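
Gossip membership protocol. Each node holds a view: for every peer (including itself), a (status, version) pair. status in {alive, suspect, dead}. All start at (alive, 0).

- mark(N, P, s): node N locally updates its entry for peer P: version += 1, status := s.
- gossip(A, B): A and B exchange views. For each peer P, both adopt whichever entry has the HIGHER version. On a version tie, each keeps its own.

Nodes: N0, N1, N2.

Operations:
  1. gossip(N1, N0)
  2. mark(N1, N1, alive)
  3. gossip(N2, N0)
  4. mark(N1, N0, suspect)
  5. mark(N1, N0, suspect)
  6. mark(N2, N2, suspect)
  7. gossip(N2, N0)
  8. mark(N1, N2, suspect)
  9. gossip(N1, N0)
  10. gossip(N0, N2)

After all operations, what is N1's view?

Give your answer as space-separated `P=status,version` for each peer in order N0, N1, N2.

Answer: N0=suspect,2 N1=alive,1 N2=suspect,1

Derivation:
Op 1: gossip N1<->N0 -> N1.N0=(alive,v0) N1.N1=(alive,v0) N1.N2=(alive,v0) | N0.N0=(alive,v0) N0.N1=(alive,v0) N0.N2=(alive,v0)
Op 2: N1 marks N1=alive -> (alive,v1)
Op 3: gossip N2<->N0 -> N2.N0=(alive,v0) N2.N1=(alive,v0) N2.N2=(alive,v0) | N0.N0=(alive,v0) N0.N1=(alive,v0) N0.N2=(alive,v0)
Op 4: N1 marks N0=suspect -> (suspect,v1)
Op 5: N1 marks N0=suspect -> (suspect,v2)
Op 6: N2 marks N2=suspect -> (suspect,v1)
Op 7: gossip N2<->N0 -> N2.N0=(alive,v0) N2.N1=(alive,v0) N2.N2=(suspect,v1) | N0.N0=(alive,v0) N0.N1=(alive,v0) N0.N2=(suspect,v1)
Op 8: N1 marks N2=suspect -> (suspect,v1)
Op 9: gossip N1<->N0 -> N1.N0=(suspect,v2) N1.N1=(alive,v1) N1.N2=(suspect,v1) | N0.N0=(suspect,v2) N0.N1=(alive,v1) N0.N2=(suspect,v1)
Op 10: gossip N0<->N2 -> N0.N0=(suspect,v2) N0.N1=(alive,v1) N0.N2=(suspect,v1) | N2.N0=(suspect,v2) N2.N1=(alive,v1) N2.N2=(suspect,v1)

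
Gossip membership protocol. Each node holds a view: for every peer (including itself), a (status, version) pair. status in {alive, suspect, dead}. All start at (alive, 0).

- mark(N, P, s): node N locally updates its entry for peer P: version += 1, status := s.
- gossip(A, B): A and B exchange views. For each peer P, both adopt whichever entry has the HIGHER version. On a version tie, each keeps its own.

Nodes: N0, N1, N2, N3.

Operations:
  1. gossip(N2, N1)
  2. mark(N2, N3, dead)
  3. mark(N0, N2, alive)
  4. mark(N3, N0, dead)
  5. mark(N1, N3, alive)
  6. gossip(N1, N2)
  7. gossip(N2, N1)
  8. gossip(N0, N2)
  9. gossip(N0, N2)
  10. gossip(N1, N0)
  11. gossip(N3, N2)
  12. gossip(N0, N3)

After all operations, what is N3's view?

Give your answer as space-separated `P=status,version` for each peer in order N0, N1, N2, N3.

Op 1: gossip N2<->N1 -> N2.N0=(alive,v0) N2.N1=(alive,v0) N2.N2=(alive,v0) N2.N3=(alive,v0) | N1.N0=(alive,v0) N1.N1=(alive,v0) N1.N2=(alive,v0) N1.N3=(alive,v0)
Op 2: N2 marks N3=dead -> (dead,v1)
Op 3: N0 marks N2=alive -> (alive,v1)
Op 4: N3 marks N0=dead -> (dead,v1)
Op 5: N1 marks N3=alive -> (alive,v1)
Op 6: gossip N1<->N2 -> N1.N0=(alive,v0) N1.N1=(alive,v0) N1.N2=(alive,v0) N1.N3=(alive,v1) | N2.N0=(alive,v0) N2.N1=(alive,v0) N2.N2=(alive,v0) N2.N3=(dead,v1)
Op 7: gossip N2<->N1 -> N2.N0=(alive,v0) N2.N1=(alive,v0) N2.N2=(alive,v0) N2.N3=(dead,v1) | N1.N0=(alive,v0) N1.N1=(alive,v0) N1.N2=(alive,v0) N1.N3=(alive,v1)
Op 8: gossip N0<->N2 -> N0.N0=(alive,v0) N0.N1=(alive,v0) N0.N2=(alive,v1) N0.N3=(dead,v1) | N2.N0=(alive,v0) N2.N1=(alive,v0) N2.N2=(alive,v1) N2.N3=(dead,v1)
Op 9: gossip N0<->N2 -> N0.N0=(alive,v0) N0.N1=(alive,v0) N0.N2=(alive,v1) N0.N3=(dead,v1) | N2.N0=(alive,v0) N2.N1=(alive,v0) N2.N2=(alive,v1) N2.N3=(dead,v1)
Op 10: gossip N1<->N0 -> N1.N0=(alive,v0) N1.N1=(alive,v0) N1.N2=(alive,v1) N1.N3=(alive,v1) | N0.N0=(alive,v0) N0.N1=(alive,v0) N0.N2=(alive,v1) N0.N3=(dead,v1)
Op 11: gossip N3<->N2 -> N3.N0=(dead,v1) N3.N1=(alive,v0) N3.N2=(alive,v1) N3.N3=(dead,v1) | N2.N0=(dead,v1) N2.N1=(alive,v0) N2.N2=(alive,v1) N2.N3=(dead,v1)
Op 12: gossip N0<->N3 -> N0.N0=(dead,v1) N0.N1=(alive,v0) N0.N2=(alive,v1) N0.N3=(dead,v1) | N3.N0=(dead,v1) N3.N1=(alive,v0) N3.N2=(alive,v1) N3.N3=(dead,v1)

Answer: N0=dead,1 N1=alive,0 N2=alive,1 N3=dead,1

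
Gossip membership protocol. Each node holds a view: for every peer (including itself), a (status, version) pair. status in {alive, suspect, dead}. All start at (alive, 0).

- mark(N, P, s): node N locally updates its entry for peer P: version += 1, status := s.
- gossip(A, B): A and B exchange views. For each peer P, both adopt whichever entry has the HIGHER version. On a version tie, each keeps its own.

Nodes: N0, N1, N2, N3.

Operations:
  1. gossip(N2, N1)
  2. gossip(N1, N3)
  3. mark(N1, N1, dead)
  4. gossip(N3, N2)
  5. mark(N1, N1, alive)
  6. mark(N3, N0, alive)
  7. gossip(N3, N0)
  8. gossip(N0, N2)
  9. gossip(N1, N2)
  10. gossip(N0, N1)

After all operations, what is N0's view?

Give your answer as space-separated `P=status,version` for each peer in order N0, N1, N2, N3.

Answer: N0=alive,1 N1=alive,2 N2=alive,0 N3=alive,0

Derivation:
Op 1: gossip N2<->N1 -> N2.N0=(alive,v0) N2.N1=(alive,v0) N2.N2=(alive,v0) N2.N3=(alive,v0) | N1.N0=(alive,v0) N1.N1=(alive,v0) N1.N2=(alive,v0) N1.N3=(alive,v0)
Op 2: gossip N1<->N3 -> N1.N0=(alive,v0) N1.N1=(alive,v0) N1.N2=(alive,v0) N1.N3=(alive,v0) | N3.N0=(alive,v0) N3.N1=(alive,v0) N3.N2=(alive,v0) N3.N3=(alive,v0)
Op 3: N1 marks N1=dead -> (dead,v1)
Op 4: gossip N3<->N2 -> N3.N0=(alive,v0) N3.N1=(alive,v0) N3.N2=(alive,v0) N3.N3=(alive,v0) | N2.N0=(alive,v0) N2.N1=(alive,v0) N2.N2=(alive,v0) N2.N3=(alive,v0)
Op 5: N1 marks N1=alive -> (alive,v2)
Op 6: N3 marks N0=alive -> (alive,v1)
Op 7: gossip N3<->N0 -> N3.N0=(alive,v1) N3.N1=(alive,v0) N3.N2=(alive,v0) N3.N3=(alive,v0) | N0.N0=(alive,v1) N0.N1=(alive,v0) N0.N2=(alive,v0) N0.N3=(alive,v0)
Op 8: gossip N0<->N2 -> N0.N0=(alive,v1) N0.N1=(alive,v0) N0.N2=(alive,v0) N0.N3=(alive,v0) | N2.N0=(alive,v1) N2.N1=(alive,v0) N2.N2=(alive,v0) N2.N3=(alive,v0)
Op 9: gossip N1<->N2 -> N1.N0=(alive,v1) N1.N1=(alive,v2) N1.N2=(alive,v0) N1.N3=(alive,v0) | N2.N0=(alive,v1) N2.N1=(alive,v2) N2.N2=(alive,v0) N2.N3=(alive,v0)
Op 10: gossip N0<->N1 -> N0.N0=(alive,v1) N0.N1=(alive,v2) N0.N2=(alive,v0) N0.N3=(alive,v0) | N1.N0=(alive,v1) N1.N1=(alive,v2) N1.N2=(alive,v0) N1.N3=(alive,v0)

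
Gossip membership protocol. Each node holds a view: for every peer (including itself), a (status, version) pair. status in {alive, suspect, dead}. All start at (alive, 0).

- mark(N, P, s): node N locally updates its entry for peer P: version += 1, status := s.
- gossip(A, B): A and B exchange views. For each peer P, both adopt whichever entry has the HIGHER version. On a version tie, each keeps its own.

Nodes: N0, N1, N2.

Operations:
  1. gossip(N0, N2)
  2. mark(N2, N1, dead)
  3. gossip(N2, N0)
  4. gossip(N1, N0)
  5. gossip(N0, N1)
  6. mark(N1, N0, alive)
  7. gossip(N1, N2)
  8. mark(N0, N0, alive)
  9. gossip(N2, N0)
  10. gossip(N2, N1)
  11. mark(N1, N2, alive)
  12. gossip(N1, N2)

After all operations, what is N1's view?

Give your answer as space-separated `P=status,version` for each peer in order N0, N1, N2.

Op 1: gossip N0<->N2 -> N0.N0=(alive,v0) N0.N1=(alive,v0) N0.N2=(alive,v0) | N2.N0=(alive,v0) N2.N1=(alive,v0) N2.N2=(alive,v0)
Op 2: N2 marks N1=dead -> (dead,v1)
Op 3: gossip N2<->N0 -> N2.N0=(alive,v0) N2.N1=(dead,v1) N2.N2=(alive,v0) | N0.N0=(alive,v0) N0.N1=(dead,v1) N0.N2=(alive,v0)
Op 4: gossip N1<->N0 -> N1.N0=(alive,v0) N1.N1=(dead,v1) N1.N2=(alive,v0) | N0.N0=(alive,v0) N0.N1=(dead,v1) N0.N2=(alive,v0)
Op 5: gossip N0<->N1 -> N0.N0=(alive,v0) N0.N1=(dead,v1) N0.N2=(alive,v0) | N1.N0=(alive,v0) N1.N1=(dead,v1) N1.N2=(alive,v0)
Op 6: N1 marks N0=alive -> (alive,v1)
Op 7: gossip N1<->N2 -> N1.N0=(alive,v1) N1.N1=(dead,v1) N1.N2=(alive,v0) | N2.N0=(alive,v1) N2.N1=(dead,v1) N2.N2=(alive,v0)
Op 8: N0 marks N0=alive -> (alive,v1)
Op 9: gossip N2<->N0 -> N2.N0=(alive,v1) N2.N1=(dead,v1) N2.N2=(alive,v0) | N0.N0=(alive,v1) N0.N1=(dead,v1) N0.N2=(alive,v0)
Op 10: gossip N2<->N1 -> N2.N0=(alive,v1) N2.N1=(dead,v1) N2.N2=(alive,v0) | N1.N0=(alive,v1) N1.N1=(dead,v1) N1.N2=(alive,v0)
Op 11: N1 marks N2=alive -> (alive,v1)
Op 12: gossip N1<->N2 -> N1.N0=(alive,v1) N1.N1=(dead,v1) N1.N2=(alive,v1) | N2.N0=(alive,v1) N2.N1=(dead,v1) N2.N2=(alive,v1)

Answer: N0=alive,1 N1=dead,1 N2=alive,1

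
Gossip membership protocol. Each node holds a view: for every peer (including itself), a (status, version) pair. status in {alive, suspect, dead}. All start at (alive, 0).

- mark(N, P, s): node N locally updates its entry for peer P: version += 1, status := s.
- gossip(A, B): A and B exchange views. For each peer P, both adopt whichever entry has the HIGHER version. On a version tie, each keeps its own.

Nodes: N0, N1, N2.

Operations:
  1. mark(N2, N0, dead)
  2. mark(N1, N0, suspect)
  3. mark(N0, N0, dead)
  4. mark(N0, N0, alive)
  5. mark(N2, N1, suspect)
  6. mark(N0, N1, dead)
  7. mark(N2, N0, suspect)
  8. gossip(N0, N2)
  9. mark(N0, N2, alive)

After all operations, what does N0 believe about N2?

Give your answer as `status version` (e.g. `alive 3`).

Answer: alive 1

Derivation:
Op 1: N2 marks N0=dead -> (dead,v1)
Op 2: N1 marks N0=suspect -> (suspect,v1)
Op 3: N0 marks N0=dead -> (dead,v1)
Op 4: N0 marks N0=alive -> (alive,v2)
Op 5: N2 marks N1=suspect -> (suspect,v1)
Op 6: N0 marks N1=dead -> (dead,v1)
Op 7: N2 marks N0=suspect -> (suspect,v2)
Op 8: gossip N0<->N2 -> N0.N0=(alive,v2) N0.N1=(dead,v1) N0.N2=(alive,v0) | N2.N0=(suspect,v2) N2.N1=(suspect,v1) N2.N2=(alive,v0)
Op 9: N0 marks N2=alive -> (alive,v1)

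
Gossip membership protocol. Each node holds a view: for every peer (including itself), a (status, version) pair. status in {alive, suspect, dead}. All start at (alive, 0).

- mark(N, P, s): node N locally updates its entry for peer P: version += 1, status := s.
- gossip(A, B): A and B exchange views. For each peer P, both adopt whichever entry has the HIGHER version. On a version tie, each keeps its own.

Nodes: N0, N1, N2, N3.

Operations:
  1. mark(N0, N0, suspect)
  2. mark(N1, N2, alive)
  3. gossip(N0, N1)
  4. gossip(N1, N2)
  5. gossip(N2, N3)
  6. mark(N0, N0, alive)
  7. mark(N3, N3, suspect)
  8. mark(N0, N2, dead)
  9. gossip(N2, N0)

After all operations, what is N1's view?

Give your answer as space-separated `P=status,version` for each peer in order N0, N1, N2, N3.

Op 1: N0 marks N0=suspect -> (suspect,v1)
Op 2: N1 marks N2=alive -> (alive,v1)
Op 3: gossip N0<->N1 -> N0.N0=(suspect,v1) N0.N1=(alive,v0) N0.N2=(alive,v1) N0.N3=(alive,v0) | N1.N0=(suspect,v1) N1.N1=(alive,v0) N1.N2=(alive,v1) N1.N3=(alive,v0)
Op 4: gossip N1<->N2 -> N1.N0=(suspect,v1) N1.N1=(alive,v0) N1.N2=(alive,v1) N1.N3=(alive,v0) | N2.N0=(suspect,v1) N2.N1=(alive,v0) N2.N2=(alive,v1) N2.N3=(alive,v0)
Op 5: gossip N2<->N3 -> N2.N0=(suspect,v1) N2.N1=(alive,v0) N2.N2=(alive,v1) N2.N3=(alive,v0) | N3.N0=(suspect,v1) N3.N1=(alive,v0) N3.N2=(alive,v1) N3.N3=(alive,v0)
Op 6: N0 marks N0=alive -> (alive,v2)
Op 7: N3 marks N3=suspect -> (suspect,v1)
Op 8: N0 marks N2=dead -> (dead,v2)
Op 9: gossip N2<->N0 -> N2.N0=(alive,v2) N2.N1=(alive,v0) N2.N2=(dead,v2) N2.N3=(alive,v0) | N0.N0=(alive,v2) N0.N1=(alive,v0) N0.N2=(dead,v2) N0.N3=(alive,v0)

Answer: N0=suspect,1 N1=alive,0 N2=alive,1 N3=alive,0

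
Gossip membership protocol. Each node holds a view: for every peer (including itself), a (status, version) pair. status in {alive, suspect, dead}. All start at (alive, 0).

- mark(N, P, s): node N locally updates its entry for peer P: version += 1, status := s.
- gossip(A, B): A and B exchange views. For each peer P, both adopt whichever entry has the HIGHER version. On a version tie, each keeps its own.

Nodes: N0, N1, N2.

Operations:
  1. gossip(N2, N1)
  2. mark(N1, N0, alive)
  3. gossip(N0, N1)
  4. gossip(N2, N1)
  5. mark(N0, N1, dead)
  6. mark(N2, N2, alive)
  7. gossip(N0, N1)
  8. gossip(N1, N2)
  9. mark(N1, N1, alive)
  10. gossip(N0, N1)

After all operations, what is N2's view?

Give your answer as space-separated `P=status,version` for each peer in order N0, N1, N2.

Op 1: gossip N2<->N1 -> N2.N0=(alive,v0) N2.N1=(alive,v0) N2.N2=(alive,v0) | N1.N0=(alive,v0) N1.N1=(alive,v0) N1.N2=(alive,v0)
Op 2: N1 marks N0=alive -> (alive,v1)
Op 3: gossip N0<->N1 -> N0.N0=(alive,v1) N0.N1=(alive,v0) N0.N2=(alive,v0) | N1.N0=(alive,v1) N1.N1=(alive,v0) N1.N2=(alive,v0)
Op 4: gossip N2<->N1 -> N2.N0=(alive,v1) N2.N1=(alive,v0) N2.N2=(alive,v0) | N1.N0=(alive,v1) N1.N1=(alive,v0) N1.N2=(alive,v0)
Op 5: N0 marks N1=dead -> (dead,v1)
Op 6: N2 marks N2=alive -> (alive,v1)
Op 7: gossip N0<->N1 -> N0.N0=(alive,v1) N0.N1=(dead,v1) N0.N2=(alive,v0) | N1.N0=(alive,v1) N1.N1=(dead,v1) N1.N2=(alive,v0)
Op 8: gossip N1<->N2 -> N1.N0=(alive,v1) N1.N1=(dead,v1) N1.N2=(alive,v1) | N2.N0=(alive,v1) N2.N1=(dead,v1) N2.N2=(alive,v1)
Op 9: N1 marks N1=alive -> (alive,v2)
Op 10: gossip N0<->N1 -> N0.N0=(alive,v1) N0.N1=(alive,v2) N0.N2=(alive,v1) | N1.N0=(alive,v1) N1.N1=(alive,v2) N1.N2=(alive,v1)

Answer: N0=alive,1 N1=dead,1 N2=alive,1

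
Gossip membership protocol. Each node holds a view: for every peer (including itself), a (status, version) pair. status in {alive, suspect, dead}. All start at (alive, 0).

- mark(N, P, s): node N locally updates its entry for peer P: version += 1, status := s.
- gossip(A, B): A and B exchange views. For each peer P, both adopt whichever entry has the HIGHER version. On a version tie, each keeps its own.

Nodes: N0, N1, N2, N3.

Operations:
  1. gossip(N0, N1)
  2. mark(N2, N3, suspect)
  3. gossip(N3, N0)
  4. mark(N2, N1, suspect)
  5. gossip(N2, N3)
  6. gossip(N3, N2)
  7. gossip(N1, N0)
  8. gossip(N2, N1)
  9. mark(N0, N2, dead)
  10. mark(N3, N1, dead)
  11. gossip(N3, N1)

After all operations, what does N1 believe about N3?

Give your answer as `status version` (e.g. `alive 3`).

Answer: suspect 1

Derivation:
Op 1: gossip N0<->N1 -> N0.N0=(alive,v0) N0.N1=(alive,v0) N0.N2=(alive,v0) N0.N3=(alive,v0) | N1.N0=(alive,v0) N1.N1=(alive,v0) N1.N2=(alive,v0) N1.N3=(alive,v0)
Op 2: N2 marks N3=suspect -> (suspect,v1)
Op 3: gossip N3<->N0 -> N3.N0=(alive,v0) N3.N1=(alive,v0) N3.N2=(alive,v0) N3.N3=(alive,v0) | N0.N0=(alive,v0) N0.N1=(alive,v0) N0.N2=(alive,v0) N0.N3=(alive,v0)
Op 4: N2 marks N1=suspect -> (suspect,v1)
Op 5: gossip N2<->N3 -> N2.N0=(alive,v0) N2.N1=(suspect,v1) N2.N2=(alive,v0) N2.N3=(suspect,v1) | N3.N0=(alive,v0) N3.N1=(suspect,v1) N3.N2=(alive,v0) N3.N3=(suspect,v1)
Op 6: gossip N3<->N2 -> N3.N0=(alive,v0) N3.N1=(suspect,v1) N3.N2=(alive,v0) N3.N3=(suspect,v1) | N2.N0=(alive,v0) N2.N1=(suspect,v1) N2.N2=(alive,v0) N2.N3=(suspect,v1)
Op 7: gossip N1<->N0 -> N1.N0=(alive,v0) N1.N1=(alive,v0) N1.N2=(alive,v0) N1.N3=(alive,v0) | N0.N0=(alive,v0) N0.N1=(alive,v0) N0.N2=(alive,v0) N0.N3=(alive,v0)
Op 8: gossip N2<->N1 -> N2.N0=(alive,v0) N2.N1=(suspect,v1) N2.N2=(alive,v0) N2.N3=(suspect,v1) | N1.N0=(alive,v0) N1.N1=(suspect,v1) N1.N2=(alive,v0) N1.N3=(suspect,v1)
Op 9: N0 marks N2=dead -> (dead,v1)
Op 10: N3 marks N1=dead -> (dead,v2)
Op 11: gossip N3<->N1 -> N3.N0=(alive,v0) N3.N1=(dead,v2) N3.N2=(alive,v0) N3.N3=(suspect,v1) | N1.N0=(alive,v0) N1.N1=(dead,v2) N1.N2=(alive,v0) N1.N3=(suspect,v1)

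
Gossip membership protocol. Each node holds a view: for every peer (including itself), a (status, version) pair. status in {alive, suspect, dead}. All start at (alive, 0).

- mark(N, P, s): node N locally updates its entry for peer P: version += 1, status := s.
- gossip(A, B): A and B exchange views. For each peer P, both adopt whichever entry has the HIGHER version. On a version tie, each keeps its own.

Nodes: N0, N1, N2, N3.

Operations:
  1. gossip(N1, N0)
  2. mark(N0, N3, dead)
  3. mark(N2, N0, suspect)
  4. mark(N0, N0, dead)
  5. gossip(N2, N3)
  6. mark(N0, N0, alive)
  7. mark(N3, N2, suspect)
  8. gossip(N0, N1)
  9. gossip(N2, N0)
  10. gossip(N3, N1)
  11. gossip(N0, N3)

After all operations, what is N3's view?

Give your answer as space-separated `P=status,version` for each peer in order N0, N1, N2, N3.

Op 1: gossip N1<->N0 -> N1.N0=(alive,v0) N1.N1=(alive,v0) N1.N2=(alive,v0) N1.N3=(alive,v0) | N0.N0=(alive,v0) N0.N1=(alive,v0) N0.N2=(alive,v0) N0.N3=(alive,v0)
Op 2: N0 marks N3=dead -> (dead,v1)
Op 3: N2 marks N0=suspect -> (suspect,v1)
Op 4: N0 marks N0=dead -> (dead,v1)
Op 5: gossip N2<->N3 -> N2.N0=(suspect,v1) N2.N1=(alive,v0) N2.N2=(alive,v0) N2.N3=(alive,v0) | N3.N0=(suspect,v1) N3.N1=(alive,v0) N3.N2=(alive,v0) N3.N3=(alive,v0)
Op 6: N0 marks N0=alive -> (alive,v2)
Op 7: N3 marks N2=suspect -> (suspect,v1)
Op 8: gossip N0<->N1 -> N0.N0=(alive,v2) N0.N1=(alive,v0) N0.N2=(alive,v0) N0.N3=(dead,v1) | N1.N0=(alive,v2) N1.N1=(alive,v0) N1.N2=(alive,v0) N1.N3=(dead,v1)
Op 9: gossip N2<->N0 -> N2.N0=(alive,v2) N2.N1=(alive,v0) N2.N2=(alive,v0) N2.N3=(dead,v1) | N0.N0=(alive,v2) N0.N1=(alive,v0) N0.N2=(alive,v0) N0.N3=(dead,v1)
Op 10: gossip N3<->N1 -> N3.N0=(alive,v2) N3.N1=(alive,v0) N3.N2=(suspect,v1) N3.N3=(dead,v1) | N1.N0=(alive,v2) N1.N1=(alive,v0) N1.N2=(suspect,v1) N1.N3=(dead,v1)
Op 11: gossip N0<->N3 -> N0.N0=(alive,v2) N0.N1=(alive,v0) N0.N2=(suspect,v1) N0.N3=(dead,v1) | N3.N0=(alive,v2) N3.N1=(alive,v0) N3.N2=(suspect,v1) N3.N3=(dead,v1)

Answer: N0=alive,2 N1=alive,0 N2=suspect,1 N3=dead,1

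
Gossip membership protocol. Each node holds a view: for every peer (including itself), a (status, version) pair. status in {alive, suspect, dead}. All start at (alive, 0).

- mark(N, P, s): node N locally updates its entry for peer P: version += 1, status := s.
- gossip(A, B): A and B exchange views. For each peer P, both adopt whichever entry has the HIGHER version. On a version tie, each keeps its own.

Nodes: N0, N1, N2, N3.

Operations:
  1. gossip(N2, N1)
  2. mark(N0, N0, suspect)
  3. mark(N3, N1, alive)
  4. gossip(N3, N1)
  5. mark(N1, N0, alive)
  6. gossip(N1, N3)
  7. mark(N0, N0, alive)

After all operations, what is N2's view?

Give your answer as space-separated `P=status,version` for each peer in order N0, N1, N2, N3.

Answer: N0=alive,0 N1=alive,0 N2=alive,0 N3=alive,0

Derivation:
Op 1: gossip N2<->N1 -> N2.N0=(alive,v0) N2.N1=(alive,v0) N2.N2=(alive,v0) N2.N3=(alive,v0) | N1.N0=(alive,v0) N1.N1=(alive,v0) N1.N2=(alive,v0) N1.N3=(alive,v0)
Op 2: N0 marks N0=suspect -> (suspect,v1)
Op 3: N3 marks N1=alive -> (alive,v1)
Op 4: gossip N3<->N1 -> N3.N0=(alive,v0) N3.N1=(alive,v1) N3.N2=(alive,v0) N3.N3=(alive,v0) | N1.N0=(alive,v0) N1.N1=(alive,v1) N1.N2=(alive,v0) N1.N3=(alive,v0)
Op 5: N1 marks N0=alive -> (alive,v1)
Op 6: gossip N1<->N3 -> N1.N0=(alive,v1) N1.N1=(alive,v1) N1.N2=(alive,v0) N1.N3=(alive,v0) | N3.N0=(alive,v1) N3.N1=(alive,v1) N3.N2=(alive,v0) N3.N3=(alive,v0)
Op 7: N0 marks N0=alive -> (alive,v2)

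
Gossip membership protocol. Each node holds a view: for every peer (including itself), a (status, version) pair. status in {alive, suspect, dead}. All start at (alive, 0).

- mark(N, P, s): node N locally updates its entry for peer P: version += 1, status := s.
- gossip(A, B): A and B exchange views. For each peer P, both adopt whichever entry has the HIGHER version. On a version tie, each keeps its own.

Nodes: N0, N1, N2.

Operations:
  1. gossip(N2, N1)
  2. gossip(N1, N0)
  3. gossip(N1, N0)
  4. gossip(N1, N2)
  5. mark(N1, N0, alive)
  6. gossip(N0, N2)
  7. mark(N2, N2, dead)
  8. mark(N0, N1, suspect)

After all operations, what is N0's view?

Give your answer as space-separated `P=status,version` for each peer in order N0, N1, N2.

Op 1: gossip N2<->N1 -> N2.N0=(alive,v0) N2.N1=(alive,v0) N2.N2=(alive,v0) | N1.N0=(alive,v0) N1.N1=(alive,v0) N1.N2=(alive,v0)
Op 2: gossip N1<->N0 -> N1.N0=(alive,v0) N1.N1=(alive,v0) N1.N2=(alive,v0) | N0.N0=(alive,v0) N0.N1=(alive,v0) N0.N2=(alive,v0)
Op 3: gossip N1<->N0 -> N1.N0=(alive,v0) N1.N1=(alive,v0) N1.N2=(alive,v0) | N0.N0=(alive,v0) N0.N1=(alive,v0) N0.N2=(alive,v0)
Op 4: gossip N1<->N2 -> N1.N0=(alive,v0) N1.N1=(alive,v0) N1.N2=(alive,v0) | N2.N0=(alive,v0) N2.N1=(alive,v0) N2.N2=(alive,v0)
Op 5: N1 marks N0=alive -> (alive,v1)
Op 6: gossip N0<->N2 -> N0.N0=(alive,v0) N0.N1=(alive,v0) N0.N2=(alive,v0) | N2.N0=(alive,v0) N2.N1=(alive,v0) N2.N2=(alive,v0)
Op 7: N2 marks N2=dead -> (dead,v1)
Op 8: N0 marks N1=suspect -> (suspect,v1)

Answer: N0=alive,0 N1=suspect,1 N2=alive,0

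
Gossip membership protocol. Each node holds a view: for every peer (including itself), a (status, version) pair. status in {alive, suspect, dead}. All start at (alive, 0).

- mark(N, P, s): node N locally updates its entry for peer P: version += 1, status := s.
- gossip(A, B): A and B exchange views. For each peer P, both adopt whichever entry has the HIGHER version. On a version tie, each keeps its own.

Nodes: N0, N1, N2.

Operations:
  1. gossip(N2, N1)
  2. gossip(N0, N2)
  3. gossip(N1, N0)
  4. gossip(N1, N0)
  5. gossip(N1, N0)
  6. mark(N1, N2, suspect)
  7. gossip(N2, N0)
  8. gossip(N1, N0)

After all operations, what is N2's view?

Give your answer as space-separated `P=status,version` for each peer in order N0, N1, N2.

Answer: N0=alive,0 N1=alive,0 N2=alive,0

Derivation:
Op 1: gossip N2<->N1 -> N2.N0=(alive,v0) N2.N1=(alive,v0) N2.N2=(alive,v0) | N1.N0=(alive,v0) N1.N1=(alive,v0) N1.N2=(alive,v0)
Op 2: gossip N0<->N2 -> N0.N0=(alive,v0) N0.N1=(alive,v0) N0.N2=(alive,v0) | N2.N0=(alive,v0) N2.N1=(alive,v0) N2.N2=(alive,v0)
Op 3: gossip N1<->N0 -> N1.N0=(alive,v0) N1.N1=(alive,v0) N1.N2=(alive,v0) | N0.N0=(alive,v0) N0.N1=(alive,v0) N0.N2=(alive,v0)
Op 4: gossip N1<->N0 -> N1.N0=(alive,v0) N1.N1=(alive,v0) N1.N2=(alive,v0) | N0.N0=(alive,v0) N0.N1=(alive,v0) N0.N2=(alive,v0)
Op 5: gossip N1<->N0 -> N1.N0=(alive,v0) N1.N1=(alive,v0) N1.N2=(alive,v0) | N0.N0=(alive,v0) N0.N1=(alive,v0) N0.N2=(alive,v0)
Op 6: N1 marks N2=suspect -> (suspect,v1)
Op 7: gossip N2<->N0 -> N2.N0=(alive,v0) N2.N1=(alive,v0) N2.N2=(alive,v0) | N0.N0=(alive,v0) N0.N1=(alive,v0) N0.N2=(alive,v0)
Op 8: gossip N1<->N0 -> N1.N0=(alive,v0) N1.N1=(alive,v0) N1.N2=(suspect,v1) | N0.N0=(alive,v0) N0.N1=(alive,v0) N0.N2=(suspect,v1)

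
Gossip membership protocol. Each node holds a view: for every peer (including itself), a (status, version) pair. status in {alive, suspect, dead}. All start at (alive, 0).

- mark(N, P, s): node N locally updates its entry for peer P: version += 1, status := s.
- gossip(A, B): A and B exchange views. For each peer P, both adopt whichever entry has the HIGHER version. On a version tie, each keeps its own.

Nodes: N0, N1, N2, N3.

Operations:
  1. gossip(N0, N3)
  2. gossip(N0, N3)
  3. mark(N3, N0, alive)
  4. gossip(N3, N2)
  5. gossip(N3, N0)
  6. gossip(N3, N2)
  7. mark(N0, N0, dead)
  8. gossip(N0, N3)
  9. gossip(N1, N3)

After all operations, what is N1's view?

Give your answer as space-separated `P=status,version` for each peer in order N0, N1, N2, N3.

Op 1: gossip N0<->N3 -> N0.N0=(alive,v0) N0.N1=(alive,v0) N0.N2=(alive,v0) N0.N3=(alive,v0) | N3.N0=(alive,v0) N3.N1=(alive,v0) N3.N2=(alive,v0) N3.N3=(alive,v0)
Op 2: gossip N0<->N3 -> N0.N0=(alive,v0) N0.N1=(alive,v0) N0.N2=(alive,v0) N0.N3=(alive,v0) | N3.N0=(alive,v0) N3.N1=(alive,v0) N3.N2=(alive,v0) N3.N3=(alive,v0)
Op 3: N3 marks N0=alive -> (alive,v1)
Op 4: gossip N3<->N2 -> N3.N0=(alive,v1) N3.N1=(alive,v0) N3.N2=(alive,v0) N3.N3=(alive,v0) | N2.N0=(alive,v1) N2.N1=(alive,v0) N2.N2=(alive,v0) N2.N3=(alive,v0)
Op 5: gossip N3<->N0 -> N3.N0=(alive,v1) N3.N1=(alive,v0) N3.N2=(alive,v0) N3.N3=(alive,v0) | N0.N0=(alive,v1) N0.N1=(alive,v0) N0.N2=(alive,v0) N0.N3=(alive,v0)
Op 6: gossip N3<->N2 -> N3.N0=(alive,v1) N3.N1=(alive,v0) N3.N2=(alive,v0) N3.N3=(alive,v0) | N2.N0=(alive,v1) N2.N1=(alive,v0) N2.N2=(alive,v0) N2.N3=(alive,v0)
Op 7: N0 marks N0=dead -> (dead,v2)
Op 8: gossip N0<->N3 -> N0.N0=(dead,v2) N0.N1=(alive,v0) N0.N2=(alive,v0) N0.N3=(alive,v0) | N3.N0=(dead,v2) N3.N1=(alive,v0) N3.N2=(alive,v0) N3.N3=(alive,v0)
Op 9: gossip N1<->N3 -> N1.N0=(dead,v2) N1.N1=(alive,v0) N1.N2=(alive,v0) N1.N3=(alive,v0) | N3.N0=(dead,v2) N3.N1=(alive,v0) N3.N2=(alive,v0) N3.N3=(alive,v0)

Answer: N0=dead,2 N1=alive,0 N2=alive,0 N3=alive,0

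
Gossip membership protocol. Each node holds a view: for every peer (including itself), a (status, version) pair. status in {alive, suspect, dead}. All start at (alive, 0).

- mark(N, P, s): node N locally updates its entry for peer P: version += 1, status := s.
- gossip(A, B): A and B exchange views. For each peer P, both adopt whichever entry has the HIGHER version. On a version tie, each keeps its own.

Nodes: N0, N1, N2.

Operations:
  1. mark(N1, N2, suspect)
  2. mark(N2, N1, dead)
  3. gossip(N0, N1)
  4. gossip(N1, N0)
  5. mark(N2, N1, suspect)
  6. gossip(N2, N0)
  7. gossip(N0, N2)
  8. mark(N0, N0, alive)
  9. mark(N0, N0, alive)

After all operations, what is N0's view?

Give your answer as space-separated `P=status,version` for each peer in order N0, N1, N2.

Answer: N0=alive,2 N1=suspect,2 N2=suspect,1

Derivation:
Op 1: N1 marks N2=suspect -> (suspect,v1)
Op 2: N2 marks N1=dead -> (dead,v1)
Op 3: gossip N0<->N1 -> N0.N0=(alive,v0) N0.N1=(alive,v0) N0.N2=(suspect,v1) | N1.N0=(alive,v0) N1.N1=(alive,v0) N1.N2=(suspect,v1)
Op 4: gossip N1<->N0 -> N1.N0=(alive,v0) N1.N1=(alive,v0) N1.N2=(suspect,v1) | N0.N0=(alive,v0) N0.N1=(alive,v0) N0.N2=(suspect,v1)
Op 5: N2 marks N1=suspect -> (suspect,v2)
Op 6: gossip N2<->N0 -> N2.N0=(alive,v0) N2.N1=(suspect,v2) N2.N2=(suspect,v1) | N0.N0=(alive,v0) N0.N1=(suspect,v2) N0.N2=(suspect,v1)
Op 7: gossip N0<->N2 -> N0.N0=(alive,v0) N0.N1=(suspect,v2) N0.N2=(suspect,v1) | N2.N0=(alive,v0) N2.N1=(suspect,v2) N2.N2=(suspect,v1)
Op 8: N0 marks N0=alive -> (alive,v1)
Op 9: N0 marks N0=alive -> (alive,v2)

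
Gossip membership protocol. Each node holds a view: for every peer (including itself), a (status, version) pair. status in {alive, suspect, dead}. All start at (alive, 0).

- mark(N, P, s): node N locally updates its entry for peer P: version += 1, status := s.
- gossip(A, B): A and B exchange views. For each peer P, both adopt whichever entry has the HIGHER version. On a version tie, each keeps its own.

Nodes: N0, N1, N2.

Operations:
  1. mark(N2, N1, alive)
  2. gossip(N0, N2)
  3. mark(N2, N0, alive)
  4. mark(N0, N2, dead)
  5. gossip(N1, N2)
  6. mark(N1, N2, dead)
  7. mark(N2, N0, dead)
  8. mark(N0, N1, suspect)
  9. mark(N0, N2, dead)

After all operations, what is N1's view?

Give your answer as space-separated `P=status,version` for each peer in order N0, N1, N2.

Op 1: N2 marks N1=alive -> (alive,v1)
Op 2: gossip N0<->N2 -> N0.N0=(alive,v0) N0.N1=(alive,v1) N0.N2=(alive,v0) | N2.N0=(alive,v0) N2.N1=(alive,v1) N2.N2=(alive,v0)
Op 3: N2 marks N0=alive -> (alive,v1)
Op 4: N0 marks N2=dead -> (dead,v1)
Op 5: gossip N1<->N2 -> N1.N0=(alive,v1) N1.N1=(alive,v1) N1.N2=(alive,v0) | N2.N0=(alive,v1) N2.N1=(alive,v1) N2.N2=(alive,v0)
Op 6: N1 marks N2=dead -> (dead,v1)
Op 7: N2 marks N0=dead -> (dead,v2)
Op 8: N0 marks N1=suspect -> (suspect,v2)
Op 9: N0 marks N2=dead -> (dead,v2)

Answer: N0=alive,1 N1=alive,1 N2=dead,1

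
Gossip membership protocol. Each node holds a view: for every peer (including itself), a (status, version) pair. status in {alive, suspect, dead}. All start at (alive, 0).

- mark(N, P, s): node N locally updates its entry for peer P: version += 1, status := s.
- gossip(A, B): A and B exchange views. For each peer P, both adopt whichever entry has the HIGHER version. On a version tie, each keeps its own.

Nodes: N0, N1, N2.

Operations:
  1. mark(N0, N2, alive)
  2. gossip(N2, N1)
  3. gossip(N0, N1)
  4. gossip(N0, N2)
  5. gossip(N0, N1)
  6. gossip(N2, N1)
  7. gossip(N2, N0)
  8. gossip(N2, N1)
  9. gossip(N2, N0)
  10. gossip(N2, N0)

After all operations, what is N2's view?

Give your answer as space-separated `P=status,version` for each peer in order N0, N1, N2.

Answer: N0=alive,0 N1=alive,0 N2=alive,1

Derivation:
Op 1: N0 marks N2=alive -> (alive,v1)
Op 2: gossip N2<->N1 -> N2.N0=(alive,v0) N2.N1=(alive,v0) N2.N2=(alive,v0) | N1.N0=(alive,v0) N1.N1=(alive,v0) N1.N2=(alive,v0)
Op 3: gossip N0<->N1 -> N0.N0=(alive,v0) N0.N1=(alive,v0) N0.N2=(alive,v1) | N1.N0=(alive,v0) N1.N1=(alive,v0) N1.N2=(alive,v1)
Op 4: gossip N0<->N2 -> N0.N0=(alive,v0) N0.N1=(alive,v0) N0.N2=(alive,v1) | N2.N0=(alive,v0) N2.N1=(alive,v0) N2.N2=(alive,v1)
Op 5: gossip N0<->N1 -> N0.N0=(alive,v0) N0.N1=(alive,v0) N0.N2=(alive,v1) | N1.N0=(alive,v0) N1.N1=(alive,v0) N1.N2=(alive,v1)
Op 6: gossip N2<->N1 -> N2.N0=(alive,v0) N2.N1=(alive,v0) N2.N2=(alive,v1) | N1.N0=(alive,v0) N1.N1=(alive,v0) N1.N2=(alive,v1)
Op 7: gossip N2<->N0 -> N2.N0=(alive,v0) N2.N1=(alive,v0) N2.N2=(alive,v1) | N0.N0=(alive,v0) N0.N1=(alive,v0) N0.N2=(alive,v1)
Op 8: gossip N2<->N1 -> N2.N0=(alive,v0) N2.N1=(alive,v0) N2.N2=(alive,v1) | N1.N0=(alive,v0) N1.N1=(alive,v0) N1.N2=(alive,v1)
Op 9: gossip N2<->N0 -> N2.N0=(alive,v0) N2.N1=(alive,v0) N2.N2=(alive,v1) | N0.N0=(alive,v0) N0.N1=(alive,v0) N0.N2=(alive,v1)
Op 10: gossip N2<->N0 -> N2.N0=(alive,v0) N2.N1=(alive,v0) N2.N2=(alive,v1) | N0.N0=(alive,v0) N0.N1=(alive,v0) N0.N2=(alive,v1)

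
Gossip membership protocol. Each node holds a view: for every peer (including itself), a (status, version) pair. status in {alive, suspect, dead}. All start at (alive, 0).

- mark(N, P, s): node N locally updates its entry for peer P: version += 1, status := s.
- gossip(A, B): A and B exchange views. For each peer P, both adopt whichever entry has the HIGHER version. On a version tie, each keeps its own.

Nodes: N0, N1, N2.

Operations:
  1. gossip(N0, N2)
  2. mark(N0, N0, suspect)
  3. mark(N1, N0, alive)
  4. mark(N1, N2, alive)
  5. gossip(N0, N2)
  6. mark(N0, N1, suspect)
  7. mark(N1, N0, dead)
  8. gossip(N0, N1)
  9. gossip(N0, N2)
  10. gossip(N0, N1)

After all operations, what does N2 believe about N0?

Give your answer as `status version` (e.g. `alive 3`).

Op 1: gossip N0<->N2 -> N0.N0=(alive,v0) N0.N1=(alive,v0) N0.N2=(alive,v0) | N2.N0=(alive,v0) N2.N1=(alive,v0) N2.N2=(alive,v0)
Op 2: N0 marks N0=suspect -> (suspect,v1)
Op 3: N1 marks N0=alive -> (alive,v1)
Op 4: N1 marks N2=alive -> (alive,v1)
Op 5: gossip N0<->N2 -> N0.N0=(suspect,v1) N0.N1=(alive,v0) N0.N2=(alive,v0) | N2.N0=(suspect,v1) N2.N1=(alive,v0) N2.N2=(alive,v0)
Op 6: N0 marks N1=suspect -> (suspect,v1)
Op 7: N1 marks N0=dead -> (dead,v2)
Op 8: gossip N0<->N1 -> N0.N0=(dead,v2) N0.N1=(suspect,v1) N0.N2=(alive,v1) | N1.N0=(dead,v2) N1.N1=(suspect,v1) N1.N2=(alive,v1)
Op 9: gossip N0<->N2 -> N0.N0=(dead,v2) N0.N1=(suspect,v1) N0.N2=(alive,v1) | N2.N0=(dead,v2) N2.N1=(suspect,v1) N2.N2=(alive,v1)
Op 10: gossip N0<->N1 -> N0.N0=(dead,v2) N0.N1=(suspect,v1) N0.N2=(alive,v1) | N1.N0=(dead,v2) N1.N1=(suspect,v1) N1.N2=(alive,v1)

Answer: dead 2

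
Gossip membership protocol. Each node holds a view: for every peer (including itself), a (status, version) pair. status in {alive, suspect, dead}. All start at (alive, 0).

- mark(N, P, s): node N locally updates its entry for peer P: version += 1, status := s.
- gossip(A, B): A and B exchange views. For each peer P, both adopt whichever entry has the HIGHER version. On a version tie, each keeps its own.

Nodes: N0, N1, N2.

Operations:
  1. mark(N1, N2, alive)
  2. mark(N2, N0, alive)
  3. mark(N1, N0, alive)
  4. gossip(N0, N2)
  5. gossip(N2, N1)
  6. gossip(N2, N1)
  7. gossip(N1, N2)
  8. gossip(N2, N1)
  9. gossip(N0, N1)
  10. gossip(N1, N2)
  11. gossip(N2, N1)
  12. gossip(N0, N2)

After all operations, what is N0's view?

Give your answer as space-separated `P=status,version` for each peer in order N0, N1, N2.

Op 1: N1 marks N2=alive -> (alive,v1)
Op 2: N2 marks N0=alive -> (alive,v1)
Op 3: N1 marks N0=alive -> (alive,v1)
Op 4: gossip N0<->N2 -> N0.N0=(alive,v1) N0.N1=(alive,v0) N0.N2=(alive,v0) | N2.N0=(alive,v1) N2.N1=(alive,v0) N2.N2=(alive,v0)
Op 5: gossip N2<->N1 -> N2.N0=(alive,v1) N2.N1=(alive,v0) N2.N2=(alive,v1) | N1.N0=(alive,v1) N1.N1=(alive,v0) N1.N2=(alive,v1)
Op 6: gossip N2<->N1 -> N2.N0=(alive,v1) N2.N1=(alive,v0) N2.N2=(alive,v1) | N1.N0=(alive,v1) N1.N1=(alive,v0) N1.N2=(alive,v1)
Op 7: gossip N1<->N2 -> N1.N0=(alive,v1) N1.N1=(alive,v0) N1.N2=(alive,v1) | N2.N0=(alive,v1) N2.N1=(alive,v0) N2.N2=(alive,v1)
Op 8: gossip N2<->N1 -> N2.N0=(alive,v1) N2.N1=(alive,v0) N2.N2=(alive,v1) | N1.N0=(alive,v1) N1.N1=(alive,v0) N1.N2=(alive,v1)
Op 9: gossip N0<->N1 -> N0.N0=(alive,v1) N0.N1=(alive,v0) N0.N2=(alive,v1) | N1.N0=(alive,v1) N1.N1=(alive,v0) N1.N2=(alive,v1)
Op 10: gossip N1<->N2 -> N1.N0=(alive,v1) N1.N1=(alive,v0) N1.N2=(alive,v1) | N2.N0=(alive,v1) N2.N1=(alive,v0) N2.N2=(alive,v1)
Op 11: gossip N2<->N1 -> N2.N0=(alive,v1) N2.N1=(alive,v0) N2.N2=(alive,v1) | N1.N0=(alive,v1) N1.N1=(alive,v0) N1.N2=(alive,v1)
Op 12: gossip N0<->N2 -> N0.N0=(alive,v1) N0.N1=(alive,v0) N0.N2=(alive,v1) | N2.N0=(alive,v1) N2.N1=(alive,v0) N2.N2=(alive,v1)

Answer: N0=alive,1 N1=alive,0 N2=alive,1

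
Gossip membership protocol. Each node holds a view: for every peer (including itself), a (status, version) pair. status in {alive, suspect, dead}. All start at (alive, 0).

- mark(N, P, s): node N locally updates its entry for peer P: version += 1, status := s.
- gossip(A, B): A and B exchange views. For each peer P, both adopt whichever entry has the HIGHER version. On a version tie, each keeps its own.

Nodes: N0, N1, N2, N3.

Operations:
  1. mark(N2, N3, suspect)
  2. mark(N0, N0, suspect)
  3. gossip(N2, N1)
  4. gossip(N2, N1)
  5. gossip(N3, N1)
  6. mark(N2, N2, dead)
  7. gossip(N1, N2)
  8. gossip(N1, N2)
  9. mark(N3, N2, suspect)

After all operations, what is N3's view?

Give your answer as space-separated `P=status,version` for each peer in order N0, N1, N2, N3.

Answer: N0=alive,0 N1=alive,0 N2=suspect,1 N3=suspect,1

Derivation:
Op 1: N2 marks N3=suspect -> (suspect,v1)
Op 2: N0 marks N0=suspect -> (suspect,v1)
Op 3: gossip N2<->N1 -> N2.N0=(alive,v0) N2.N1=(alive,v0) N2.N2=(alive,v0) N2.N3=(suspect,v1) | N1.N0=(alive,v0) N1.N1=(alive,v0) N1.N2=(alive,v0) N1.N3=(suspect,v1)
Op 4: gossip N2<->N1 -> N2.N0=(alive,v0) N2.N1=(alive,v0) N2.N2=(alive,v0) N2.N3=(suspect,v1) | N1.N0=(alive,v0) N1.N1=(alive,v0) N1.N2=(alive,v0) N1.N3=(suspect,v1)
Op 5: gossip N3<->N1 -> N3.N0=(alive,v0) N3.N1=(alive,v0) N3.N2=(alive,v0) N3.N3=(suspect,v1) | N1.N0=(alive,v0) N1.N1=(alive,v0) N1.N2=(alive,v0) N1.N3=(suspect,v1)
Op 6: N2 marks N2=dead -> (dead,v1)
Op 7: gossip N1<->N2 -> N1.N0=(alive,v0) N1.N1=(alive,v0) N1.N2=(dead,v1) N1.N3=(suspect,v1) | N2.N0=(alive,v0) N2.N1=(alive,v0) N2.N2=(dead,v1) N2.N3=(suspect,v1)
Op 8: gossip N1<->N2 -> N1.N0=(alive,v0) N1.N1=(alive,v0) N1.N2=(dead,v1) N1.N3=(suspect,v1) | N2.N0=(alive,v0) N2.N1=(alive,v0) N2.N2=(dead,v1) N2.N3=(suspect,v1)
Op 9: N3 marks N2=suspect -> (suspect,v1)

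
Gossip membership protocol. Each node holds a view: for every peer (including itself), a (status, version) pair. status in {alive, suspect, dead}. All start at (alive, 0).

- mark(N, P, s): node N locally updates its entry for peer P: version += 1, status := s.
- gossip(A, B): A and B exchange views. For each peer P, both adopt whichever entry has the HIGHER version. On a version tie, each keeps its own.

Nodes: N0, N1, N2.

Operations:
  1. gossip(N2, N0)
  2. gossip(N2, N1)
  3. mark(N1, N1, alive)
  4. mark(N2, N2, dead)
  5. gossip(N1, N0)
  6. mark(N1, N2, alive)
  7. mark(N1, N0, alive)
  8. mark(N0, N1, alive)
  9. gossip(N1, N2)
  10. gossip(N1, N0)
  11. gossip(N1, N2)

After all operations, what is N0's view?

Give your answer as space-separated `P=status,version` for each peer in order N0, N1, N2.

Op 1: gossip N2<->N0 -> N2.N0=(alive,v0) N2.N1=(alive,v0) N2.N2=(alive,v0) | N0.N0=(alive,v0) N0.N1=(alive,v0) N0.N2=(alive,v0)
Op 2: gossip N2<->N1 -> N2.N0=(alive,v0) N2.N1=(alive,v0) N2.N2=(alive,v0) | N1.N0=(alive,v0) N1.N1=(alive,v0) N1.N2=(alive,v0)
Op 3: N1 marks N1=alive -> (alive,v1)
Op 4: N2 marks N2=dead -> (dead,v1)
Op 5: gossip N1<->N0 -> N1.N0=(alive,v0) N1.N1=(alive,v1) N1.N2=(alive,v0) | N0.N0=(alive,v0) N0.N1=(alive,v1) N0.N2=(alive,v0)
Op 6: N1 marks N2=alive -> (alive,v1)
Op 7: N1 marks N0=alive -> (alive,v1)
Op 8: N0 marks N1=alive -> (alive,v2)
Op 9: gossip N1<->N2 -> N1.N0=(alive,v1) N1.N1=(alive,v1) N1.N2=(alive,v1) | N2.N0=(alive,v1) N2.N1=(alive,v1) N2.N2=(dead,v1)
Op 10: gossip N1<->N0 -> N1.N0=(alive,v1) N1.N1=(alive,v2) N1.N2=(alive,v1) | N0.N0=(alive,v1) N0.N1=(alive,v2) N0.N2=(alive,v1)
Op 11: gossip N1<->N2 -> N1.N0=(alive,v1) N1.N1=(alive,v2) N1.N2=(alive,v1) | N2.N0=(alive,v1) N2.N1=(alive,v2) N2.N2=(dead,v1)

Answer: N0=alive,1 N1=alive,2 N2=alive,1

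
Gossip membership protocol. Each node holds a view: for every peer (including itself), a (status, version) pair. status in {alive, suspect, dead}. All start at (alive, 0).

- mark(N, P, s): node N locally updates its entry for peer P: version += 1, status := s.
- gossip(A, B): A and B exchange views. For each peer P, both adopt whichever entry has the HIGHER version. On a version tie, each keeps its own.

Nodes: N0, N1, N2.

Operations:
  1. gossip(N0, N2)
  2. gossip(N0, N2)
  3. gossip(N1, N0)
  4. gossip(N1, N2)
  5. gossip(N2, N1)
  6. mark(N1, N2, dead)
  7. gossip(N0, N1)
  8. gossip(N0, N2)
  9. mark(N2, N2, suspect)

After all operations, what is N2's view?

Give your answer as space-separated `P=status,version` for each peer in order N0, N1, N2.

Answer: N0=alive,0 N1=alive,0 N2=suspect,2

Derivation:
Op 1: gossip N0<->N2 -> N0.N0=(alive,v0) N0.N1=(alive,v0) N0.N2=(alive,v0) | N2.N0=(alive,v0) N2.N1=(alive,v0) N2.N2=(alive,v0)
Op 2: gossip N0<->N2 -> N0.N0=(alive,v0) N0.N1=(alive,v0) N0.N2=(alive,v0) | N2.N0=(alive,v0) N2.N1=(alive,v0) N2.N2=(alive,v0)
Op 3: gossip N1<->N0 -> N1.N0=(alive,v0) N1.N1=(alive,v0) N1.N2=(alive,v0) | N0.N0=(alive,v0) N0.N1=(alive,v0) N0.N2=(alive,v0)
Op 4: gossip N1<->N2 -> N1.N0=(alive,v0) N1.N1=(alive,v0) N1.N2=(alive,v0) | N2.N0=(alive,v0) N2.N1=(alive,v0) N2.N2=(alive,v0)
Op 5: gossip N2<->N1 -> N2.N0=(alive,v0) N2.N1=(alive,v0) N2.N2=(alive,v0) | N1.N0=(alive,v0) N1.N1=(alive,v0) N1.N2=(alive,v0)
Op 6: N1 marks N2=dead -> (dead,v1)
Op 7: gossip N0<->N1 -> N0.N0=(alive,v0) N0.N1=(alive,v0) N0.N2=(dead,v1) | N1.N0=(alive,v0) N1.N1=(alive,v0) N1.N2=(dead,v1)
Op 8: gossip N0<->N2 -> N0.N0=(alive,v0) N0.N1=(alive,v0) N0.N2=(dead,v1) | N2.N0=(alive,v0) N2.N1=(alive,v0) N2.N2=(dead,v1)
Op 9: N2 marks N2=suspect -> (suspect,v2)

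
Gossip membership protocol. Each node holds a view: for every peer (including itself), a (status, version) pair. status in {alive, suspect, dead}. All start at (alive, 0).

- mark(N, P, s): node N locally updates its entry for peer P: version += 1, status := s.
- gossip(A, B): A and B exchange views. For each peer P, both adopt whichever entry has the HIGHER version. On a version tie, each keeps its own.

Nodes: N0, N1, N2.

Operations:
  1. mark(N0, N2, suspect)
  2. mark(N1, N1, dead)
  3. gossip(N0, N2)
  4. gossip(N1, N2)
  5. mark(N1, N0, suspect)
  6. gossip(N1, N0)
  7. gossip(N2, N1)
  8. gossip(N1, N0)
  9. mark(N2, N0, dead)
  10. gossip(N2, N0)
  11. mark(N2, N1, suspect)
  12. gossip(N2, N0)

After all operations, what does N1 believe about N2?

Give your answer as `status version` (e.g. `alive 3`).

Answer: suspect 1

Derivation:
Op 1: N0 marks N2=suspect -> (suspect,v1)
Op 2: N1 marks N1=dead -> (dead,v1)
Op 3: gossip N0<->N2 -> N0.N0=(alive,v0) N0.N1=(alive,v0) N0.N2=(suspect,v1) | N2.N0=(alive,v0) N2.N1=(alive,v0) N2.N2=(suspect,v1)
Op 4: gossip N1<->N2 -> N1.N0=(alive,v0) N1.N1=(dead,v1) N1.N2=(suspect,v1) | N2.N0=(alive,v0) N2.N1=(dead,v1) N2.N2=(suspect,v1)
Op 5: N1 marks N0=suspect -> (suspect,v1)
Op 6: gossip N1<->N0 -> N1.N0=(suspect,v1) N1.N1=(dead,v1) N1.N2=(suspect,v1) | N0.N0=(suspect,v1) N0.N1=(dead,v1) N0.N2=(suspect,v1)
Op 7: gossip N2<->N1 -> N2.N0=(suspect,v1) N2.N1=(dead,v1) N2.N2=(suspect,v1) | N1.N0=(suspect,v1) N1.N1=(dead,v1) N1.N2=(suspect,v1)
Op 8: gossip N1<->N0 -> N1.N0=(suspect,v1) N1.N1=(dead,v1) N1.N2=(suspect,v1) | N0.N0=(suspect,v1) N0.N1=(dead,v1) N0.N2=(suspect,v1)
Op 9: N2 marks N0=dead -> (dead,v2)
Op 10: gossip N2<->N0 -> N2.N0=(dead,v2) N2.N1=(dead,v1) N2.N2=(suspect,v1) | N0.N0=(dead,v2) N0.N1=(dead,v1) N0.N2=(suspect,v1)
Op 11: N2 marks N1=suspect -> (suspect,v2)
Op 12: gossip N2<->N0 -> N2.N0=(dead,v2) N2.N1=(suspect,v2) N2.N2=(suspect,v1) | N0.N0=(dead,v2) N0.N1=(suspect,v2) N0.N2=(suspect,v1)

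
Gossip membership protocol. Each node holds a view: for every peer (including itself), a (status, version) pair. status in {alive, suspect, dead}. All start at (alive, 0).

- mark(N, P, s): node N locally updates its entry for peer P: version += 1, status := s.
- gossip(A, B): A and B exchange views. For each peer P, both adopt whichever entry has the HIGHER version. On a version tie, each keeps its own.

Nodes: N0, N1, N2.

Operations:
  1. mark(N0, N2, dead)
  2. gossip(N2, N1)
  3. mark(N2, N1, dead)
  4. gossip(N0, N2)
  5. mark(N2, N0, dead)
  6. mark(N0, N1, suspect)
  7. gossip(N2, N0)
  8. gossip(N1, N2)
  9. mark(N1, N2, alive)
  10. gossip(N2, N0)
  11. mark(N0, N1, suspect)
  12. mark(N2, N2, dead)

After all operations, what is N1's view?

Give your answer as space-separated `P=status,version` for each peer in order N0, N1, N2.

Answer: N0=dead,1 N1=suspect,2 N2=alive,2

Derivation:
Op 1: N0 marks N2=dead -> (dead,v1)
Op 2: gossip N2<->N1 -> N2.N0=(alive,v0) N2.N1=(alive,v0) N2.N2=(alive,v0) | N1.N0=(alive,v0) N1.N1=(alive,v0) N1.N2=(alive,v0)
Op 3: N2 marks N1=dead -> (dead,v1)
Op 4: gossip N0<->N2 -> N0.N0=(alive,v0) N0.N1=(dead,v1) N0.N2=(dead,v1) | N2.N0=(alive,v0) N2.N1=(dead,v1) N2.N2=(dead,v1)
Op 5: N2 marks N0=dead -> (dead,v1)
Op 6: N0 marks N1=suspect -> (suspect,v2)
Op 7: gossip N2<->N0 -> N2.N0=(dead,v1) N2.N1=(suspect,v2) N2.N2=(dead,v1) | N0.N0=(dead,v1) N0.N1=(suspect,v2) N0.N2=(dead,v1)
Op 8: gossip N1<->N2 -> N1.N0=(dead,v1) N1.N1=(suspect,v2) N1.N2=(dead,v1) | N2.N0=(dead,v1) N2.N1=(suspect,v2) N2.N2=(dead,v1)
Op 9: N1 marks N2=alive -> (alive,v2)
Op 10: gossip N2<->N0 -> N2.N0=(dead,v1) N2.N1=(suspect,v2) N2.N2=(dead,v1) | N0.N0=(dead,v1) N0.N1=(suspect,v2) N0.N2=(dead,v1)
Op 11: N0 marks N1=suspect -> (suspect,v3)
Op 12: N2 marks N2=dead -> (dead,v2)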